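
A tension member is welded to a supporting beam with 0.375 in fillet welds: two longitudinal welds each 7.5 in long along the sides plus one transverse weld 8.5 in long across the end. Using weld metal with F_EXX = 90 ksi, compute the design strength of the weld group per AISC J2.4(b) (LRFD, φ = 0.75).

t_e = 0.707 × 0.375 = 0.2651 in.
R_nwl = 0.6 × 90 × 0.2651 × 15 = 214.8 kips (longitudinal, 2 welds).
R_nwt = 0.6 × 90 × 0.2651 × 8.5 = 121.7 kips (transverse, base value).
(i) R_nwl + R_nwt = 336.4 kips; (ii) 0.85 R_nwl + 1.5 R_nwt = 365.1 kips.
R_n = max = 365.1 kips [governs: (ii)]; φR_n = 273.8 kips.

φR_n ≈ 274 kips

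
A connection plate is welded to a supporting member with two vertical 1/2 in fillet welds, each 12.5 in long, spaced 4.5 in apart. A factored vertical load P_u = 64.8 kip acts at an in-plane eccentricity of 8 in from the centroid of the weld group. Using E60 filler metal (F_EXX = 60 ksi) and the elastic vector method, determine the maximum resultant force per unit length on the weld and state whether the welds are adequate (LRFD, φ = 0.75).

Total weld length L_w = 25 in. Treat welds as unit-width lines.
Polar moment about centroid: J = 2[d³/12 + d(b/2)²] = 2[12.5³/12 + 12.5×2.25²] = 452.1 in³.
Direct shear f_v = P/L_w = 64.8 / 25 = 2.592 kip/in (vertical).
Torsion M = P·e = 64.8 × 8 = 518.4 kip·in.
Critical point at (x, y) = (2.25, 6.25) from centroid. f_tx = M·y/J = 7.167 kip/in; f_ty = M·x/J = 2.58 kip/in.
Resultant f_max = √[f_tx² + (f_v + f_ty)²] = √[7.167² + (2.592 + 2.58)²] = 8.838 kip/in.
Capacity per unit length: φr_n = 0.75 × 0.6 × 60 × (0.707 × 0.5) = 9.544 kip/in.
8.838 ≤ 9.544 → adequate.

f_max ≈ 8.84 kip/in; adequate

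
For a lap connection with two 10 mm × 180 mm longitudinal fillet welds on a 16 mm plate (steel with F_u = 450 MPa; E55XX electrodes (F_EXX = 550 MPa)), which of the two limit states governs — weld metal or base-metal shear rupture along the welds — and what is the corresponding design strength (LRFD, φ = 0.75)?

φR_n ≈ 630 kN (weld metal governs)

t_e = 0.707 × 10 = 7.07 mm; L = 360 mm.
Weld metal: φR_n = 0.75 × 0.6 × 550 × 7.07 × 360 × 10⁻³ = 629.9 kN.
Base metal (shear rupture): φR_n = 0.75 × 0.6 × 450 × 16 × 360 × 10⁻³ = 1166 kN.
Governing: weld metal.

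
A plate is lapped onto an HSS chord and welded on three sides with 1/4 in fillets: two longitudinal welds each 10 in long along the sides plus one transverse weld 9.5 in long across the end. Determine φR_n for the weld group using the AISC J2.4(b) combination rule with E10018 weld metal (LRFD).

φR_n ≈ 249 kip

E100XX → F_EXX = 100 ksi.
t_e = 0.707 × 0.25 = 0.1767 in.
R_nwl = 0.6 × 100 × 0.1767 × 20 = 212.1 kip (longitudinal, 2 welds).
R_nwt = 0.6 × 100 × 0.1767 × 9.5 = 100.7 kip (transverse, base value).
(i) R_nwl + R_nwt = 312.8 kip; (ii) 0.85 R_nwl + 1.5 R_nwt = 331.4 kip.
R_n = max = 331.4 kip [governs: (ii)]; φR_n = 248.6 kip.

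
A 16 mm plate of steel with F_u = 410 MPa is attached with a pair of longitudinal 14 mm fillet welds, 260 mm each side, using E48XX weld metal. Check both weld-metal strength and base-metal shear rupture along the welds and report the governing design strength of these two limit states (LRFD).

φR_n ≈ 1110 kN (weld metal governs)

E48XX → F_EXX = 480 MPa.
t_e = 0.707 × 14 = 9.898 mm; L = 520 mm.
Weld metal: φR_n = 0.75 × 0.6 × 480 × 9.898 × 520 × 10⁻³ = 1112 kN.
Base metal (shear rupture): φR_n = 0.75 × 0.6 × 410 × 16 × 520 × 10⁻³ = 1535 kN.
Governing: weld metal.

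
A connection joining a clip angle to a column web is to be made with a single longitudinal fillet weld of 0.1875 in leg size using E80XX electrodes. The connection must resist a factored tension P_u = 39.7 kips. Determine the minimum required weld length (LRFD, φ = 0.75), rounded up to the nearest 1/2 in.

L = 8.5 in

E80XX → F_EXX = 80 ksi.
Throat t_e = 0.707 × 0.1875 = 0.1326 in.
φr_n = 0.75 × 0.6 × 80 × 0.1326 = 4.772 kips/in.
L_req = P_u / φr_n = 39.7 / 4.772 = 8.319 in total.
Round up → use L = 8.5 in.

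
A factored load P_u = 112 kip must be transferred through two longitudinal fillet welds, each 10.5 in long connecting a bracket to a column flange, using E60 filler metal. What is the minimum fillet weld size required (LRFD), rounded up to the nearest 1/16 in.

E60XX → F_EXX = 60 ksi.
Total weld length L = 21 in.
Required throat t_e = P_u / (φ × 0.6 F_EXX × L) = 112 / (0.75 × 0.6 × 60 × 21) = 0.1975 in.
Required leg w = t_e / 0.707 = 0.2794 in → use 5/16 in.

w = 5/16 in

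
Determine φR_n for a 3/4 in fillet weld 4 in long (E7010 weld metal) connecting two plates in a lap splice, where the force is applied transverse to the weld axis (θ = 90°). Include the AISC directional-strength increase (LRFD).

E70XX → F_EXX = 70 ksi.
t_e = 0.707 × 0.75 = 0.5302 in; A_we = 0.5302 × 4 = 2.121 in².
Directional factor: 1.0 + 0.5 sin^1.5(90°) = 1.5.
F_nw = 0.6 × 70 × 1.5 = 63 ksi.
φR_n = 0.75 × 63 × 2.121 = 100.2 kips.

φR_n ≈ 100 kips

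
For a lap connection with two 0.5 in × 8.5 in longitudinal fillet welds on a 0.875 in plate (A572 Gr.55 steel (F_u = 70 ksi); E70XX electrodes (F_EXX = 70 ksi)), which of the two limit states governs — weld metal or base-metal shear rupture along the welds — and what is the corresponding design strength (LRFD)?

φR_n ≈ 189 kips (weld metal governs)

t_e = 0.707 × 0.5 = 0.3535 in; L = 17 in.
Weld metal: φR_n = 0.75 × 0.6 × 70 × 0.3535 × 17 = 189.3 kips.
Base metal (shear rupture): φR_n = 0.75 × 0.6 × 70 × 0.875 × 17 = 468.6 kips.
Governing: weld metal.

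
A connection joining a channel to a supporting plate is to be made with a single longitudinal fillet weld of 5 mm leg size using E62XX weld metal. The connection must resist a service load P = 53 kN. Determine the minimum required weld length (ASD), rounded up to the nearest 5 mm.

E62XX → F_EXX = 620 MPa.
Throat t_e = 0.707 × 5 = 3.535 mm.
r_n/Ω = (0.6 × 620 × 3.535) / 2.0 = 657.5 N/mm = 0.6575 kN/mm.
L_req = P / (r_n/Ω) = 53 / 0.6575 = 80.61 mm total.
Round up → use L = 85 mm.

L = 85 mm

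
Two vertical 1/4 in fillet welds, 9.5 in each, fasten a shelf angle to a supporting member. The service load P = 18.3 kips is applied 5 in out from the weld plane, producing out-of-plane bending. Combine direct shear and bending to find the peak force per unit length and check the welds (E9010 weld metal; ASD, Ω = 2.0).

f_max ≈ 3.19 kip/in; adequate

E90XX → F_EXX = 90 ksi.
L_w = 2 × 9.5 = 19 in; section modulus (unit throat) S = 2 × L²/6 = 30.08 in².
Direct shear f_v = P/L_w = 18.3/19 = 0.9632 kip/in.
Moment M = P × e = 18.3 × 5 = 91.5 kip·in; bending f_b = M/S = 3.042 kip/in.
f_max = √(f_v² + f_b²) = √(0.9632² + 3.042²) = 3.19 kip/in.
r_n/Ω = (1/2.0) × 0.6 × 90 × (0.707 × 0.25) = 4.772 kip/in → adequate.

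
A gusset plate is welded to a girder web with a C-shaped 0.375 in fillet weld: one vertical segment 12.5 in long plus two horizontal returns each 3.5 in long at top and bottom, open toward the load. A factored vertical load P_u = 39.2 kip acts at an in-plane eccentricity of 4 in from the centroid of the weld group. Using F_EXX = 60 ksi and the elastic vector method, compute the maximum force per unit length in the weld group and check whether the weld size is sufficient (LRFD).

f_max ≈ 3.68 kip/in; adequate

Total weld length L_w = 19.5 in. Treat welds as unit-width lines.
Centroid: x̄ = 2×3.5×1.75 / 19.5 = 0.6282 in from the vertical weld.
Polar moment about centroid: J = I_x + I_y = [12.5³/12 + 2×3.5×6.25²] + [12.5×0.6282² + 2(3.5³/12 + 3.5×1.122²)] = 457.1 in³.
Direct shear f_v = P/L_w = 39.2 / 19.5 = 2.01 kip/in (vertical).
Torsion M = P·e = 39.2 × 4 = 156.8 kip·in.
Critical point at (x, y) = (2.872, 6.25) from centroid. f_tx = M·y/J = 2.144 kip/in; f_ty = M·x/J = 0.9851 kip/in.
Resultant f_max = √[f_tx² + (f_v + f_ty)²] = √[2.144² + (2.01 + 0.9851)²] = 3.684 kip/in.
Capacity per unit length: φr_n = 0.75 × 0.6 × 60 × (0.707 × 0.375) = 7.158 kip/in.
3.684 ≤ 7.158 → adequate.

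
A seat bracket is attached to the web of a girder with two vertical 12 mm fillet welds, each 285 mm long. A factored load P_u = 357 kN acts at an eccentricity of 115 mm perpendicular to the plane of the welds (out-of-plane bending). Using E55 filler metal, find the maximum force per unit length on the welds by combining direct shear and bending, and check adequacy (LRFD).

f_max ≈ 1640 N/mm; adequate

E55XX → F_EXX = 550 MPa.
L_w = 2 × 285 = 570 mm; section modulus (unit throat) S = 2 × L²/6 = 27080 mm².
Direct shear f_v = P/L_w = 357×10³/570 = 626.3 N/mm.
Moment M = P × e = 357×10³ × 115 = 41055000 N·mm; bending f_b = M/S = 1516 N/mm.
f_max = √(f_v² + f_b²) = √(626.3² + 1516²) = 1641 N/mm.
φr_n = 0.75 × 0.6 × 550 × (0.707 × 12) = 2100 N/mm → adequate.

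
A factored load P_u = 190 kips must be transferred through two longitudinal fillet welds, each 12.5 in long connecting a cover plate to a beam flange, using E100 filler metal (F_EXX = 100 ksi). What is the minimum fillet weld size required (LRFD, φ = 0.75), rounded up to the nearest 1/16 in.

Total weld length L = 25 in.
Required throat t_e = P_u / (φ × 0.6 F_EXX × L) = 190 / (0.75 × 0.6 × 100 × 25) = 0.1689 in.
Required leg w = t_e / 0.707 = 0.2389 in → use 1/4 in.

w = 1/4 in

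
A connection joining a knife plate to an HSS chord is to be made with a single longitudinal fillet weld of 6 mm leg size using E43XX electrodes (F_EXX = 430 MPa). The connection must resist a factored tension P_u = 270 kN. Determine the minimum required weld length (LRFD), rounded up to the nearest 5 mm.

L = 330 mm

Throat t_e = 0.707 × 6 = 4.242 mm.
φr_n = 0.75 × 0.6 × 430 × 4.242 × 10⁻³ = 0.8208 kN/mm.
L_req = P_u / φr_n = 270 / 0.8208 = 328.9 mm total.
Round up → use L = 330 mm.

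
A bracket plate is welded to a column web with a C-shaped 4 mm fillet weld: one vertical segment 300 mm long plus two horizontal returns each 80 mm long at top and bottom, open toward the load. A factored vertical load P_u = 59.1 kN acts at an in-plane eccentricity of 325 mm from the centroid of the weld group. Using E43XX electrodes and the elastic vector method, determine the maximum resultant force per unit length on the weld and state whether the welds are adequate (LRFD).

E43XX → F_EXX = 430 MPa.
Total weld length L_w = 460 mm. Treat welds as unit-width lines.
Centroid: x̄ = 2×80×40 / 460 = 13.91 mm from the vertical weld.
Polar moment about centroid: J = I_x + I_y = [300³/12 + 2×80×150²] + [300×13.91² + 2(80³/12 + 80×26.09²)] = 6102000 mm³.
Direct shear f_v = P/L_w = 59.1×10³ / 460 = 128.5 N/mm (vertical).
Torsion M = P·e = 59.1×10³ × 325 = 19208000 N·mm.
Critical point at (x, y) = (66.09, 150) from centroid. f_tx = M·y/J = 472.1 N/mm; f_ty = M·x/J = 208 N/mm.
Resultant f_max = √[f_tx² + (f_v + f_ty)²] = √[472.1² + (128.5 + 208)²] = 579.8 N/mm.
Capacity per unit length: φr_n = 0.75 × 0.6 × 430 × (0.707 × 4) = 547.2 N/mm.
579.8 > 547.2 → NOT adequate.

f_max ≈ 580 N/mm; NOT adequate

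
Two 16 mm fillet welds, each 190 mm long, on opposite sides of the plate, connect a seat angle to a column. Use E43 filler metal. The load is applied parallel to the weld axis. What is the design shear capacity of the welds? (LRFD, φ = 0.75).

φR_n ≈ 832 kN

E43XX → F_EXX = 430 MPa.
Effective throat t_e = 0.707 × 16 = 11.31 mm.
Total length L = 380 mm; A_we = 11.31 × 380 = 4299 mm².
F_nw = 0.6 F_EXX = 0.6 × 430 = 258 MPa.
φR_n = 0.75 × 258 × 4299 × 10⁻³ = 831.8 kN.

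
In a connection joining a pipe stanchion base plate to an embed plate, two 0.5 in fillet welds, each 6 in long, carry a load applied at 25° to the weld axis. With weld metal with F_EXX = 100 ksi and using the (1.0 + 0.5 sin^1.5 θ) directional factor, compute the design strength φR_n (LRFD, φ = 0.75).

φR_n ≈ 217 kip

t_e = 0.707 × 0.5 = 0.3535 in; A_we = 0.3535 × 12 = 4.242 in².
Directional factor: 1.0 + 0.5 sin^1.5(25°) = 1.137.
F_nw = 0.6 × 100 × 1.137 = 68.24 ksi.
φR_n = 0.75 × 68.24 × 4.242 = 217.1 kip.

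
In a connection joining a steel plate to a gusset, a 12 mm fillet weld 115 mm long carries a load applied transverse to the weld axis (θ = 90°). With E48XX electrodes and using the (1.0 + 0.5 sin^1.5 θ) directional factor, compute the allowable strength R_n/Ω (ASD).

E48XX → F_EXX = 480 MPa.
t_e = 0.707 × 12 = 8.484 mm; A_we = 8.484 × 115 = 975.7 mm².
Directional factor: 1.0 + 0.5 sin^1.5(90°) = 1.5.
F_nw = 0.6 × 480 × 1.5 = 432 MPa.
R_n/Ω = (432 × 975.7) / 2.0 × 10⁻³ = 210.7 kN.

R_n/Ω ≈ 211 kN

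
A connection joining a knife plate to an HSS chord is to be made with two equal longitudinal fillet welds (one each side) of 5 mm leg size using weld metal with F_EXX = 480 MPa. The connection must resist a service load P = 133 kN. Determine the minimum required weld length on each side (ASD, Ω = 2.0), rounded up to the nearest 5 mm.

L = 135 mm on each side

Throat t_e = 0.707 × 5 = 3.535 mm.
r_n/Ω = (0.6 × 480 × 3.535) / 2.0 = 509 N/mm = 0.509 kN/mm.
L_req = P / (r_n/Ω) = 133 / 0.509 = 261.3 mm total.
Per side: 261.3 / 2 = 130.6 mm.
Round up → use L = 135 mm on each side.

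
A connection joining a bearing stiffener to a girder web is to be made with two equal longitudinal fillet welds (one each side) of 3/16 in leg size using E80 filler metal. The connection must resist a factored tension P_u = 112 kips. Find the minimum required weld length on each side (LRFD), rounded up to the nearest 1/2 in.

E80XX → F_EXX = 80 ksi.
Throat t_e = 0.707 × 0.1875 = 0.1326 in.
φr_n = 0.75 × 0.6 × 80 × 0.1326 = 4.772 kips/in.
L_req = P_u / φr_n = 112 / 4.772 = 23.47 in total.
Per side: 23.47 / 2 = 11.73 in.
Round up → use L = 12 in on each side.

L = 12 in on each side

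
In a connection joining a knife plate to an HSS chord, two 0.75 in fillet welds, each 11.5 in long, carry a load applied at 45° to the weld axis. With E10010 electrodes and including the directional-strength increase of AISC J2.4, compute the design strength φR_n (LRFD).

E100XX → F_EXX = 100 ksi.
t_e = 0.707 × 0.75 = 0.5302 in; A_we = 0.5302 × 23 = 12.2 in².
Directional factor: 1.0 + 0.5 sin^1.5(45°) = 1.297.
F_nw = 0.6 × 100 × 1.297 = 77.84 ksi.
φR_n = 0.75 × 77.84 × 12.2 = 712 kips.

φR_n ≈ 712 kips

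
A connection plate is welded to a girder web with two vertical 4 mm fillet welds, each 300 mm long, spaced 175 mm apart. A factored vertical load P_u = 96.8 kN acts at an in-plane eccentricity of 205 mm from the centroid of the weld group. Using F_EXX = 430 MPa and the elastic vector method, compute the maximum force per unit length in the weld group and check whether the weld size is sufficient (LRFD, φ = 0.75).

Total weld length L_w = 600 mm. Treat welds as unit-width lines.
Polar moment about centroid: J = 2[d³/12 + d(b/2)²] = 2[300³/12 + 300×87.5²] = 9094000 mm³.
Direct shear f_v = P/L_w = 96.8×10³ / 600 = 161.3 N/mm (vertical).
Torsion M = P·e = 96.8×10³ × 205 = 19844000 N·mm.
Critical point at (x, y) = (87.5, 150) from centroid. f_tx = M·y/J = 327.3 N/mm; f_ty = M·x/J = 190.9 N/mm.
Resultant f_max = √[f_tx² + (f_v + f_ty)²] = √[327.3² + (161.3 + 190.9)²] = 480.9 N/mm.
Capacity per unit length: φr_n = 0.75 × 0.6 × 430 × (0.707 × 4) = 547.2 N/mm.
480.9 ≤ 547.2 → adequate.

f_max ≈ 481 N/mm; adequate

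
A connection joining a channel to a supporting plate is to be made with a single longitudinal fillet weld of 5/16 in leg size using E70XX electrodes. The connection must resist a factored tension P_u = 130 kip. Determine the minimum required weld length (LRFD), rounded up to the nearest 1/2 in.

E70XX → F_EXX = 70 ksi.
Throat t_e = 0.707 × 0.3125 = 0.2209 in.
φr_n = 0.75 × 0.6 × 70 × 0.2209 = 6.96 kip/in.
L_req = P_u / φr_n = 130 / 6.96 = 18.68 in total.
Round up → use L = 19 in.

L = 19 in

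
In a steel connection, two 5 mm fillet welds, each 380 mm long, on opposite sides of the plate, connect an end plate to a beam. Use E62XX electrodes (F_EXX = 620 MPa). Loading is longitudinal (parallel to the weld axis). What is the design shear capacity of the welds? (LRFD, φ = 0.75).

φR_n ≈ 750 kN

Effective throat t_e = 0.707 × 5 = 3.535 mm.
Total length L = 760 mm; A_we = 3.535 × 760 = 2687 mm².
F_nw = 0.6 F_EXX = 0.6 × 620 = 372 MPa.
φR_n = 0.75 × 372 × 2687 × 10⁻³ = 749.6 kN.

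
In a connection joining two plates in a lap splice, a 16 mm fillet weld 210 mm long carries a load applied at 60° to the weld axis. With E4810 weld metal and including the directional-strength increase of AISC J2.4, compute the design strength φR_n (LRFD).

φR_n ≈ 720 kN

E48XX → F_EXX = 480 MPa.
t_e = 0.707 × 16 = 11.31 mm; A_we = 11.31 × 210 = 2376 mm².
Directional factor: 1.0 + 0.5 sin^1.5(60°) = 1.403.
F_nw = 0.6 × 480 × 1.403 = 404.1 MPa.
φR_n = 0.75 × 404.1 × 2376 × 10⁻³ = 719.9 kN.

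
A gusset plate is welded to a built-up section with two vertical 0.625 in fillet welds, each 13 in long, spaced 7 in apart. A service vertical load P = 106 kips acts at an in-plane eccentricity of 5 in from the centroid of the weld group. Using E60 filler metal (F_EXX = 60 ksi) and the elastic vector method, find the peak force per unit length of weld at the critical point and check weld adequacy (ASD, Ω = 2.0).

f_max ≈ 8.45 kip/in; NOT adequate

Total weld length L_w = 26 in. Treat welds as unit-width lines.
Polar moment about centroid: J = 2[d³/12 + d(b/2)²] = 2[13³/12 + 13×3.5²] = 684.7 in³.
Direct shear f_v = P/L_w = 106 / 26 = 4.077 kip/in (vertical).
Torsion M = P·e = 106 × 5 = 530 kip·in.
Critical point at (x, y) = (3.5, 6.5) from centroid. f_tx = M·y/J = 5.032 kip/in; f_ty = M·x/J = 2.709 kip/in.
Resultant f_max = √[f_tx² + (f_v + f_ty)²] = √[5.032² + (4.077 + 2.709)²] = 8.448 kip/in.
Capacity per unit length: r_n/Ω = (1/2.0) × 0.6 × 60 × (0.707 × 0.625) = 7.954 kip/in.
8.448 > 7.954 → NOT adequate.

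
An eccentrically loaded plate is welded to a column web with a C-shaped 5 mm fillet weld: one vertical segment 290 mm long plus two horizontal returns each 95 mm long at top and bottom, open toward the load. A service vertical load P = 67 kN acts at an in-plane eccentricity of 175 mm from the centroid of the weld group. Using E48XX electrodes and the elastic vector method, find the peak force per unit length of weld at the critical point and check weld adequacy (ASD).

E48XX → F_EXX = 480 MPa.
Total weld length L_w = 480 mm. Treat welds as unit-width lines.
Centroid: x̄ = 2×95×47.5 / 480 = 18.8 mm from the vertical weld.
Polar moment about centroid: J = I_x + I_y = [290³/12 + 2×95×145²] + [290×18.8² + 2(95³/12 + 95×28.7²)] = 6429000 mm³.
Direct shear f_v = P/L_w = 67×10³ / 480 = 139.6 N/mm (vertical).
Torsion M = P·e = 67×10³ × 175 = 11725000 N·mm.
Critical point at (x, y) = (76.2, 145) from centroid. f_tx = M·y/J = 264.4 N/mm; f_ty = M·x/J = 139 N/mm.
Resultant f_max = √[f_tx² + (f_v + f_ty)²] = √[264.4² + (139.6 + 139)²] = 384.1 N/mm.
Capacity per unit length: r_n/Ω = (1/2.0) × 0.6 × 480 × (0.707 × 5) = 509 N/mm.
384.1 ≤ 509 → adequate.

f_max ≈ 384 N/mm; adequate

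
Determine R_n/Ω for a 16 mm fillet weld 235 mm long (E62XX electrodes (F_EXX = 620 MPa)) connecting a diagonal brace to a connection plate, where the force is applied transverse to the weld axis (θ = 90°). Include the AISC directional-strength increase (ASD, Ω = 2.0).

t_e = 0.707 × 16 = 11.31 mm; A_we = 11.31 × 235 = 2658 mm².
Directional factor: 1.0 + 0.5 sin^1.5(90°) = 1.5.
F_nw = 0.6 × 620 × 1.5 = 558 MPa.
R_n/Ω = (558 × 2658) / 2.0 × 10⁻³ = 741.7 kN.

R_n/Ω ≈ 742 kN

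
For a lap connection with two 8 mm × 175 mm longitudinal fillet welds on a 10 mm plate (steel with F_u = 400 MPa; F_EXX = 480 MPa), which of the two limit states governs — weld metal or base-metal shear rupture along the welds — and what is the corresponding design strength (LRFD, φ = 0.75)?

t_e = 0.707 × 8 = 5.656 mm; L = 350 mm.
Weld metal: φR_n = 0.75 × 0.6 × 480 × 5.656 × 350 × 10⁻³ = 427.6 kN.
Base metal (shear rupture): φR_n = 0.75 × 0.6 × 400 × 10 × 350 × 10⁻³ = 630 kN.
Governing: weld metal.

φR_n ≈ 428 kN (weld metal governs)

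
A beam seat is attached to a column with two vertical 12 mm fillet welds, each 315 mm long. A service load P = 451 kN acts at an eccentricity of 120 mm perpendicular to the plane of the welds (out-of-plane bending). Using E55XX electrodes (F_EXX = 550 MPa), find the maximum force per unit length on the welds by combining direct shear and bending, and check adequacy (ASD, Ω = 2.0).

L_w = 2 × 315 = 630 mm; section modulus (unit throat) S = 2 × L²/6 = 33080 mm².
Direct shear f_v = P/L_w = 451×10³/630 = 715.9 N/mm.
Moment M = P × e = 451×10³ × 120 = 54120000 N·mm; bending f_b = M/S = 1636 N/mm.
f_max = √(f_v² + f_b²) = √(715.9² + 1636²) = 1786 N/mm.
r_n/Ω = (1/2.0) × 0.6 × 550 × (0.707 × 12) = 1400 N/mm → NOT adequate.

f_max ≈ 1790 N/mm; NOT adequate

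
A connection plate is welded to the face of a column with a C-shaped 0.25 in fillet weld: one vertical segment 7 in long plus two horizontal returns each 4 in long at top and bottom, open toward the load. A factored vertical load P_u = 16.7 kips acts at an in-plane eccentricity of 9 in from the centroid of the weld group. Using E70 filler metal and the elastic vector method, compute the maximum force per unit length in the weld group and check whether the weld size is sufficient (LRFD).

f_max ≈ 5.29 kip/in; adequate

E70XX → F_EXX = 70 ksi.
Total weld length L_w = 15 in. Treat welds as unit-width lines.
Centroid: x̄ = 2×4×2 / 15 = 1.067 in from the vertical weld.
Polar moment about centroid: J = I_x + I_y = [7³/12 + 2×4×3.5²] + [7×1.067² + 2(4³/12 + 4×0.9333²)] = 152.2 in³.
Direct shear f_v = P/L_w = 16.7 / 15 = 1.113 kip/in (vertical).
Torsion M = P·e = 16.7 × 9 = 150.3 kip·in.
Critical point at (x, y) = (2.933, 3.5) from centroid. f_tx = M·y/J = 3.457 kip/in; f_ty = M·x/J = 2.897 kip/in.
Resultant f_max = √[f_tx² + (f_v + f_ty)²] = √[3.457² + (1.113 + 2.897)²] = 5.294 kip/in.
Capacity per unit length: φr_n = 0.75 × 0.6 × 70 × (0.707 × 0.25) = 5.568 kip/in.
5.294 ≤ 5.568 → adequate.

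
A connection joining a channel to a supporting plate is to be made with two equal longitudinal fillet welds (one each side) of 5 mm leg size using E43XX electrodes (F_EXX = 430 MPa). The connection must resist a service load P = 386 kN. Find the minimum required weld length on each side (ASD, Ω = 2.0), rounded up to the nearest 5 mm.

Throat t_e = 0.707 × 5 = 3.535 mm.
r_n/Ω = (0.6 × 430 × 3.535) / 2.0 = 456 N/mm = 0.456 kN/mm.
L_req = P / (r_n/Ω) = 386 / 0.456 = 846.5 mm total.
Per side: 846.5 / 2 = 423.2 mm.
Round up → use L = 425 mm on each side.

L = 425 mm on each side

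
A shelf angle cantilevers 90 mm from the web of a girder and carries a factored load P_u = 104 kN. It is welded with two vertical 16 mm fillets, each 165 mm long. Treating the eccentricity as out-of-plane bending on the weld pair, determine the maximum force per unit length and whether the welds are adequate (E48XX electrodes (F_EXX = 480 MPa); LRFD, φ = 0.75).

L_w = 2 × 165 = 330 mm; section modulus (unit throat) S = 2 × L²/6 = 9075 mm².
Direct shear f_v = P/L_w = 104×10³/330 = 315.2 N/mm.
Moment M = P × e = 104×10³ × 90 = 9360000 N·mm; bending f_b = M/S = 1031 N/mm.
f_max = √(f_v² + f_b²) = √(315.2² + 1031²) = 1078 N/mm.
φr_n = 0.75 × 0.6 × 480 × (0.707 × 16) = 2443 N/mm → adequate.

f_max ≈ 1080 N/mm; adequate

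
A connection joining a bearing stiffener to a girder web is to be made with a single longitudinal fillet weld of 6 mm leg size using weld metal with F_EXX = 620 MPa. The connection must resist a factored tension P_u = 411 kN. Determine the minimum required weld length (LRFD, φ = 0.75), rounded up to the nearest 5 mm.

Throat t_e = 0.707 × 6 = 4.242 mm.
φr_n = 0.75 × 0.6 × 620 × 4.242 × 10⁻³ = 1.184 kN/mm.
L_req = P_u / φr_n = 411 / 1.184 = 347.3 mm total.
Round up → use L = 350 mm.

L = 350 mm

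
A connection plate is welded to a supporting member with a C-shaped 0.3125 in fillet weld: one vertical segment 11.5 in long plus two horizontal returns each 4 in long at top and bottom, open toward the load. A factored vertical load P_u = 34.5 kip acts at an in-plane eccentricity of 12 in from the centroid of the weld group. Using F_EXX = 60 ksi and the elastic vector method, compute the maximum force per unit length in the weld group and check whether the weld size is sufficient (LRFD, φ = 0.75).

Total weld length L_w = 19.5 in. Treat welds as unit-width lines.
Centroid: x̄ = 2×4×2 / 19.5 = 0.8205 in from the vertical weld.
Polar moment about centroid: J = I_x + I_y = [11.5³/12 + 2×4×5.75²] + [11.5×0.8205² + 2(4³/12 + 4×1.179²)] = 420.8 in³.
Direct shear f_v = P/L_w = 34.5 / 19.5 = 1.769 kip/in (vertical).
Torsion M = P·e = 34.5 × 12 = 414 kip·in.
Critical point at (x, y) = (3.179, 5.75) from centroid. f_tx = M·y/J = 5.657 kip/in; f_ty = M·x/J = 3.128 kip/in.
Resultant f_max = √[f_tx² + (f_v + f_ty)²] = √[5.657² + (1.769 + 3.128)²] = 7.483 kip/in.
Capacity per unit length: φr_n = 0.75 × 0.6 × 60 × (0.707 × 0.3125) = 5.965 kip/in.
7.483 > 5.965 → NOT adequate.

f_max ≈ 7.48 kip/in; NOT adequate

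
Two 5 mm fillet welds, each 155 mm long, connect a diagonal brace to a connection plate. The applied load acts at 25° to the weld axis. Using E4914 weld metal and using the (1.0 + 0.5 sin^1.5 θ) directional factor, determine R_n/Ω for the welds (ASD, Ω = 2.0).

R_n/Ω ≈ 183 kN

E49XX → F_EXX = 490 MPa.
t_e = 0.707 × 5 = 3.535 mm; A_we = 3.535 × 310 = 1096 mm².
Directional factor: 1.0 + 0.5 sin^1.5(25°) = 1.137.
F_nw = 0.6 × 490 × 1.137 = 334.4 MPa.
R_n/Ω = (334.4 × 1096) / 2.0 × 10⁻³ = 183.2 kN.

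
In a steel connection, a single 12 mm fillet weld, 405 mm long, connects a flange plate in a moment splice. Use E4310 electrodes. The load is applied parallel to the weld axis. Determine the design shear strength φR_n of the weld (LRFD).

φR_n ≈ 665 kN

E43XX → F_EXX = 430 MPa.
Effective throat t_e = 0.707 × 12 = 8.484 mm.
Total length L = 405 mm; A_we = 8.484 × 405 = 3436 mm².
F_nw = 0.6 F_EXX = 0.6 × 430 = 258 MPa.
φR_n = 0.75 × 258 × 3436 × 10⁻³ = 664.9 kN.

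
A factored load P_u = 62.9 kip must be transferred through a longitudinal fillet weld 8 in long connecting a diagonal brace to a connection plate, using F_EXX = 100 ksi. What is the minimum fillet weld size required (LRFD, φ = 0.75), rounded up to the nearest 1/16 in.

Total weld length L = 8 in.
Required throat t_e = P_u / (φ × 0.6 F_EXX × L) = 62.9 / (0.75 × 0.6 × 100 × 8) = 0.1747 in.
Required leg w = t_e / 0.707 = 0.2471 in → use 1/4 in.

w = 1/4 in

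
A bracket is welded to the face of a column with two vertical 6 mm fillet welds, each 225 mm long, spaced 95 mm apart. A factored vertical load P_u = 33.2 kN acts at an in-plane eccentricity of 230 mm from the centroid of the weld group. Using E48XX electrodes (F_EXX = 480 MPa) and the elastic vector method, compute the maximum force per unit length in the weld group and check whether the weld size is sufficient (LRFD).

Total weld length L_w = 450 mm. Treat welds as unit-width lines.
Polar moment about centroid: J = 2[d³/12 + d(b/2)²] = 2[225³/12 + 225×47.5²] = 2914000 mm³.
Direct shear f_v = P/L_w = 33.2×10³ / 450 = 73.78 N/mm (vertical).
Torsion M = P·e = 33.2×10³ × 230 = 7636000 N·mm.
Critical point at (x, y) = (47.5, 112.5) from centroid. f_tx = M·y/J = 294.8 N/mm; f_ty = M·x/J = 124.5 N/mm.
Resultant f_max = √[f_tx² + (f_v + f_ty)²] = √[294.8² + (73.78 + 124.5)²] = 355.3 N/mm.
Capacity per unit length: φr_n = 0.75 × 0.6 × 480 × (0.707 × 6) = 916.3 N/mm.
355.3 ≤ 916.3 → adequate.

f_max ≈ 355 N/mm; adequate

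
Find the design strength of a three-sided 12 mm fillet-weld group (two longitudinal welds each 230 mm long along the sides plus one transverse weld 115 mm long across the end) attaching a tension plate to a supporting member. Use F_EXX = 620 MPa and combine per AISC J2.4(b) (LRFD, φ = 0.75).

φR_n ≈ 1360 kN

t_e = 0.707 × 12 = 8.484 mm.
R_nwl = 0.6 × 620 × 8.484 × 460 × 10⁻³ = 1452 kN (longitudinal, 2 welds).
R_nwt = 0.6 × 620 × 8.484 × 115 × 10⁻³ = 362.9 kN (transverse, base value).
(i) R_nwl + R_nwt = 1815 kN; (ii) 0.85 R_nwl + 1.5 R_nwt = 1778 kN.
R_n = max = 1815 kN [governs: (i)]; φR_n = 1361 kN.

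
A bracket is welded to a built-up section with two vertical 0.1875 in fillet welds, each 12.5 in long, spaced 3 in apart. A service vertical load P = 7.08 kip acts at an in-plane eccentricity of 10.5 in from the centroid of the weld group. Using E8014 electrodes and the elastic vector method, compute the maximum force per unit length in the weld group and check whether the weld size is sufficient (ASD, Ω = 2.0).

f_max ≈ 1.35 kip/in; adequate

E80XX → F_EXX = 80 ksi.
Total weld length L_w = 25 in. Treat welds as unit-width lines.
Polar moment about centroid: J = 2[d³/12 + d(b/2)²] = 2[12.5³/12 + 12.5×1.5²] = 381.8 in³.
Direct shear f_v = P/L_w = 7.08 / 25 = 0.2832 kip/in (vertical).
Torsion M = P·e = 7.08 × 10.5 = 74.34 kip·in.
Critical point at (x, y) = (1.5, 6.25) from centroid. f_tx = M·y/J = 1.217 kip/in; f_ty = M·x/J = 0.2921 kip/in.
Resultant f_max = √[f_tx² + (f_v + f_ty)²] = √[1.217² + (0.2832 + 0.2921)²] = 1.346 kip/in.
Capacity per unit length: r_n/Ω = (1/2.0) × 0.6 × 80 × (0.707 × 0.1875) = 3.181 kip/in.
1.346 ≤ 3.181 → adequate.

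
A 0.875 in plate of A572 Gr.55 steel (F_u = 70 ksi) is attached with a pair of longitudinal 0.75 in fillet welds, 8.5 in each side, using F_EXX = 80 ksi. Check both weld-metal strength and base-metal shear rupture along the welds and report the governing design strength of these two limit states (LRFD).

φR_n ≈ 325 kips (weld metal governs)

t_e = 0.707 × 0.75 = 0.5302 in; L = 17 in.
Weld metal: φR_n = 0.75 × 0.6 × 80 × 0.5302 × 17 = 324.5 kips.
Base metal (shear rupture): φR_n = 0.75 × 0.6 × 70 × 0.875 × 17 = 468.6 kips.
Governing: weld metal.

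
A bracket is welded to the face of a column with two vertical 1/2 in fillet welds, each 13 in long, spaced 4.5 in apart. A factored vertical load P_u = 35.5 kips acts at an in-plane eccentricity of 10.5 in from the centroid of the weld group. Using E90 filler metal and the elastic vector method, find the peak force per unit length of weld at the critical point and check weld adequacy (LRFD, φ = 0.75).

E90XX → F_EXX = 90 ksi.
Total weld length L_w = 26 in. Treat welds as unit-width lines.
Polar moment about centroid: J = 2[d³/12 + d(b/2)²] = 2[13³/12 + 13×2.25²] = 497.8 in³.
Direct shear f_v = P/L_w = 35.5 / 26 = 1.365 kip/in (vertical).
Torsion M = P·e = 35.5 × 10.5 = 372.75 kip·in.
Critical point at (x, y) = (2.25, 6.5) from centroid. f_tx = M·y/J = 4.867 kip/in; f_ty = M·x/J = 1.685 kip/in.
Resultant f_max = √[f_tx² + (f_v + f_ty)²] = √[4.867² + (1.365 + 1.685)²] = 5.744 kip/in.
Capacity per unit length: φr_n = 0.75 × 0.6 × 90 × (0.707 × 0.5) = 14.32 kip/in.
5.744 ≤ 14.32 → adequate.

f_max ≈ 5.74 kip/in; adequate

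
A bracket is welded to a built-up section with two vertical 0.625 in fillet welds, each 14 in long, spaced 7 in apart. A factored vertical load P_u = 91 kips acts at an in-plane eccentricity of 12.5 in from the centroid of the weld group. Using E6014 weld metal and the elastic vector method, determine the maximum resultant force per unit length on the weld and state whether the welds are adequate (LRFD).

f_max ≈ 12.9 kip/in; NOT adequate

E60XX → F_EXX = 60 ksi.
Total weld length L_w = 28 in. Treat welds as unit-width lines.
Polar moment about centroid: J = 2[d³/12 + d(b/2)²] = 2[14³/12 + 14×3.5²] = 800.3 in³.
Direct shear f_v = P/L_w = 91 / 28 = 3.25 kip/in (vertical).
Torsion M = P·e = 91 × 12.5 = 1137.5 kip·in.
Critical point at (x, y) = (3.5, 7) from centroid. f_tx = M·y/J = 9.949 kip/in; f_ty = M·x/J = 4.974 kip/in.
Resultant f_max = √[f_tx² + (f_v + f_ty)²] = √[9.949² + (3.25 + 4.974)²] = 12.91 kip/in.
Capacity per unit length: φr_n = 0.75 × 0.6 × 60 × (0.707 × 0.625) = 11.93 kip/in.
12.91 > 11.93 → NOT adequate.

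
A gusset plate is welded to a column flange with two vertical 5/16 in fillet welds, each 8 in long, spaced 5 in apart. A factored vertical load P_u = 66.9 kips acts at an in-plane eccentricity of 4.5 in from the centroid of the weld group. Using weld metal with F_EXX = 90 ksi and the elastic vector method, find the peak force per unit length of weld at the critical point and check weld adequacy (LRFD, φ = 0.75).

Total weld length L_w = 16 in. Treat welds as unit-width lines.
Polar moment about centroid: J = 2[d³/12 + d(b/2)²] = 2[8³/12 + 8×2.5²] = 185.3 in³.
Direct shear f_v = P/L_w = 66.9 / 16 = 4.181 kip/in (vertical).
Torsion M = P·e = 66.9 × 4.5 = 301.05 kip·in.
Critical point at (x, y) = (2.5, 4) from centroid. f_tx = M·y/J = 6.497 kip/in; f_ty = M·x/J = 4.061 kip/in.
Resultant f_max = √[f_tx² + (f_v + f_ty)²] = √[6.497² + (4.181 + 4.061)²] = 10.5 kip/in.
Capacity per unit length: φr_n = 0.75 × 0.6 × 90 × (0.707 × 0.3125) = 8.948 kip/in.
10.5 > 8.948 → NOT adequate.

f_max ≈ 10.5 kip/in; NOT adequate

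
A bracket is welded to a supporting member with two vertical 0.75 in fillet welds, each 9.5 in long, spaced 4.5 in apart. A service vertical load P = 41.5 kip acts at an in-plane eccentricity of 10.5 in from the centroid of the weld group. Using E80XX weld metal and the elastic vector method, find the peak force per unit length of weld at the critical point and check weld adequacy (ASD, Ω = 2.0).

E80XX → F_EXX = 80 ksi.
Total weld length L_w = 19 in. Treat welds as unit-width lines.
Polar moment about centroid: J = 2[d³/12 + d(b/2)²] = 2[9.5³/12 + 9.5×2.25²] = 239.1 in³.
Direct shear f_v = P/L_w = 41.5 / 19 = 2.184 kip/in (vertical).
Torsion M = P·e = 41.5 × 10.5 = 435.75 kip·in.
Critical point at (x, y) = (2.25, 4.75) from centroid. f_tx = M·y/J = 8.657 kip/in; f_ty = M·x/J = 4.101 kip/in.
Resultant f_max = √[f_tx² + (f_v + f_ty)²] = √[8.657² + (2.184 + 4.101)²] = 10.7 kip/in.
Capacity per unit length: r_n/Ω = (1/2.0) × 0.6 × 80 × (0.707 × 0.75) = 12.73 kip/in.
10.7 ≤ 12.73 → adequate.

f_max ≈ 10.7 kip/in; adequate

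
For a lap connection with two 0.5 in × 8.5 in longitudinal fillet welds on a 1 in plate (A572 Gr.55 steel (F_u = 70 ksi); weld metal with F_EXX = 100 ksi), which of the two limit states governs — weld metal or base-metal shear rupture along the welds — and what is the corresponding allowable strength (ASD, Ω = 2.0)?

t_e = 0.707 × 0.5 = 0.3535 in; L = 17 in.
Weld metal: R_n/Ω = (1/2.0) × 0.6 × 100 × 0.3535 × 17 = 180.3 kips.
Base metal (shear rupture): R_n/Ω = (1/2.0) × 0.6 × 70 × 1 × 17 = 357 kips.
Governing: weld metal.

R_n/Ω ≈ 180 kips (weld metal governs)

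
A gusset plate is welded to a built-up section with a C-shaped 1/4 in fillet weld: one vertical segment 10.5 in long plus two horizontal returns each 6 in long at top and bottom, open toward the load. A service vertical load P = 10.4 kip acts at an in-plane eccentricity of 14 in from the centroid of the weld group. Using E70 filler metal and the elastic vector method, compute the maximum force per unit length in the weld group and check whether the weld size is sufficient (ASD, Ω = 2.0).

E70XX → F_EXX = 70 ksi.
Total weld length L_w = 22.5 in. Treat welds as unit-width lines.
Centroid: x̄ = 2×6×3 / 22.5 = 1.6 in from the vertical weld.
Polar moment about centroid: J = I_x + I_y = [10.5³/12 + 2×6×5.25²] + [10.5×1.6² + 2(6³/12 + 6×1.4²)] = 513.6 in³.
Direct shear f_v = P/L_w = 10.4 / 22.5 = 0.4622 kip/in (vertical).
Torsion M = P·e = 10.4 × 14 = 145.6 kip·in.
Critical point at (x, y) = (4.4, 5.25) from centroid. f_tx = M·y/J = 1.488 kip/in; f_ty = M·x/J = 1.247 kip/in.
Resultant f_max = √[f_tx² + (f_v + f_ty)²] = √[1.488² + (0.4622 + 1.247)²] = 2.267 kip/in.
Capacity per unit length: r_n/Ω = (1/2.0) × 0.6 × 70 × (0.707 × 0.25) = 3.712 kip/in.
2.267 ≤ 3.712 → adequate.

f_max ≈ 2.27 kip/in; adequate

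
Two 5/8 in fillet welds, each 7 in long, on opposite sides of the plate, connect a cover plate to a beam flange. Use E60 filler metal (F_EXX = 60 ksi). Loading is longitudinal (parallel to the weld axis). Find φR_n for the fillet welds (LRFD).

Effective throat t_e = 0.707 × 0.625 = 0.4419 in.
Total length L = 14 in; A_we = 0.4419 × 14 = 6.186 in².
F_nw = 0.6 F_EXX = 0.6 × 60 = 36 ksi.
φR_n = 0.75 × 36 × 6.186 = 167 kips.

φR_n ≈ 167 kips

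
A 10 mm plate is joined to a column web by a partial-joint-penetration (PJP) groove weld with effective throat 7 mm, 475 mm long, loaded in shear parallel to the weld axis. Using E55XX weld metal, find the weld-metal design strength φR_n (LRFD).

φR_n ≈ 823 kN

E55XX → F_EXX = 550 MPa.
Effective throat (given) t_e = 7 mm.
A_we = 7 × 475 = 3325 mm².
F_nw = 0.6 F_EXX = 330 MPa.
φR_n = 0.75 × 330 × 3325 × 10⁻³ = 822.9 kN.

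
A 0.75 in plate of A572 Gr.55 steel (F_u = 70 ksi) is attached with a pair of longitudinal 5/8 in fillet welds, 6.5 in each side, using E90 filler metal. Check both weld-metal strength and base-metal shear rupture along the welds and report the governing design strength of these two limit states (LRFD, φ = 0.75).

E90XX → F_EXX = 90 ksi.
t_e = 0.707 × 0.625 = 0.4419 in; L = 13 in.
Weld metal: φR_n = 0.75 × 0.6 × 90 × 0.4419 × 13 = 232.6 kips.
Base metal (shear rupture): φR_n = 0.75 × 0.6 × 70 × 0.75 × 13 = 307.1 kips.
Governing: weld metal.

φR_n ≈ 233 kips (weld metal governs)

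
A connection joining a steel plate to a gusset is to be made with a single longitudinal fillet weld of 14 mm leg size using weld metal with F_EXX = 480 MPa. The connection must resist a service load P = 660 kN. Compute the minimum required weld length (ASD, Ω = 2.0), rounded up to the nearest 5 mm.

Throat t_e = 0.707 × 14 = 9.898 mm.
r_n/Ω = (0.6 × 480 × 9.898) / 2.0 = 1425 N/mm = 1.425 kN/mm.
L_req = P / (r_n/Ω) = 660 / 1.425 = 463.1 mm total.
Round up → use L = 465 mm.

L = 465 mm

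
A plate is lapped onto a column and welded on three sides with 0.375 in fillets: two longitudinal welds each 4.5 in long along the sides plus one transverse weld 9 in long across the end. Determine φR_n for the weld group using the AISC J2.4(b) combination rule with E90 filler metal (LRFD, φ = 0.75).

E90XX → F_EXX = 90 ksi.
t_e = 0.707 × 0.375 = 0.2651 in.
R_nwl = 0.6 × 90 × 0.2651 × 9 = 128.9 kips (longitudinal, 2 welds).
R_nwt = 0.6 × 90 × 0.2651 × 9 = 128.9 kips (transverse, base value).
(i) R_nwl + R_nwt = 257.7 kips; (ii) 0.85 R_nwl + 1.5 R_nwt = 302.8 kips.
R_n = max = 302.8 kips [governs: (ii)]; φR_n = 227.1 kips.

φR_n ≈ 227 kips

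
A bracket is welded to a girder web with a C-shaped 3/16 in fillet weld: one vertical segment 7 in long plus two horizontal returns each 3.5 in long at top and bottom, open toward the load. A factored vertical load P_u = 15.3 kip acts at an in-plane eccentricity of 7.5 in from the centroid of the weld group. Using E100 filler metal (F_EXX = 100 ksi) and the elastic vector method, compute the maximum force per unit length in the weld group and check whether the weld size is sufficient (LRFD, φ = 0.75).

f_max ≈ 4.54 kip/in; adequate

Total weld length L_w = 14 in. Treat welds as unit-width lines.
Centroid: x̄ = 2×3.5×1.75 / 14 = 0.875 in from the vertical weld.
Polar moment about centroid: J = I_x + I_y = [7³/12 + 2×3.5×3.5²] + [7×0.875² + 2(3.5³/12 + 3.5×0.875²)] = 132.2 in³.
Direct shear f_v = P/L_w = 15.3 / 14 = 1.093 kip/in (vertical).
Torsion M = P·e = 15.3 × 7.5 = 114.75 kip·in.
Critical point at (x, y) = (2.625, 3.5) from centroid. f_tx = M·y/J = 3.038 kip/in; f_ty = M·x/J = 2.279 kip/in.
Resultant f_max = √[f_tx² + (f_v + f_ty)²] = √[3.038² + (1.093 + 2.279)²] = 4.538 kip/in.
Capacity per unit length: φr_n = 0.75 × 0.6 × 100 × (0.707 × 0.1875) = 5.965 kip/in.
4.538 ≤ 5.965 → adequate.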